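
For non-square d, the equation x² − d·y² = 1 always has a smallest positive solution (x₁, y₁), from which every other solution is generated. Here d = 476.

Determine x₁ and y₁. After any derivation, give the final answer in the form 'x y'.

[21; 1,4,2,10,2,4,1,42] for √476; ℓ=8 ⇒ convergent index 7
a_0=21:  p_0=21·1+0=21,  q_0=21·0+1=1
…
a_4=10:  p_4=10·240+109=2509,  q_4=10·11+5=115
…
a_6=4:  p_6=4·5258+2509=23541,  q_6=4·241+115=1079
a_7=1:  p_7=1·23541+5258=28799,  q_7=1·1079+241=1320
→ (28799, 1320).  Check: 28799²=829382401, 476·1320²=829382400, difference 1.

28799 1320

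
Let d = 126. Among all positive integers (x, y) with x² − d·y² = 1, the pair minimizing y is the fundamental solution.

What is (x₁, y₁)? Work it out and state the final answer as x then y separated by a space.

449 40

d=126: √d = [11; 4,2,4,22] (ℓ=4, even), read p_3/q_3
i=0: a=11 ⇒ p=11, q=1
…
i=2: a=2 ⇒ p=101, q=9
i=3: a=4 ⇒ p=449, q=40
→ (449, 40).  Check: 449²=201601, 126·40²=201600, difference 1.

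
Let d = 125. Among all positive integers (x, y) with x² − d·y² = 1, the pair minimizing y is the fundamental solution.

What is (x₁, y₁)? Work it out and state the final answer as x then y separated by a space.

930249 83204

d=125: √d = [11; 5,1,1,5,22] (ℓ=5, odd), read p_9/q_9
step 0: (11, 1)  from 11·(1,0) + (0,1)
…
step 3: (123, 11)  from 1·(67,6) + (56,5)
…
step 6: (76317, 6826)  from 5·(15127,1353) + (682,61)
…
step 8: (167761, 15005)  from 1·(91444,8179) + (76317,6826)
step 9: (930249, 83204)  from 5·(167761,15005) + (91444,8179)
(x₁, y₁) = (930249, 83204);  930249² − 125·83204² = 1 ✓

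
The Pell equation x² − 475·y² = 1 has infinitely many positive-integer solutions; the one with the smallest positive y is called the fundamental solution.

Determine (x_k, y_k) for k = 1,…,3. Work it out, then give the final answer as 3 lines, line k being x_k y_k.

√475 → a₀=21, period (1,3,1,6,2,6,1,3,1,42); ℓ=10 even so k=9
step 0: (21, 1)  from 21·(1,0) + (0,1)
step 1: (22, 1)  from 1·(21,1) + (1,0)
…
step 3: (109, 5)  from 1·(87,4) + (22,1)
step 4: (741, 34)  from 6·(109,5) + (87,4)
…
step 6: (10287, 472)  from 6·(1591,73) + (741,34)
step 7: (11878, 545)  from 1·(10287,472) + (1591,73)
step 8: (45921, 2107)  from 3·(11878,545) + (10287,472)
step 9: (57799, 2652)  from 1·(45921,2107) + (11878,545)
→ (57799, 2652).  Check: 57799²=3340724401, 475·2652²=3340724400, difference 1.
(x_2, y_2) = (57799·57799 + 475·2652·2652, 57799·2652 + 2652·57799) = (6681448801, 306565896)
(x_3, y_3) = (57799·6681448801 + 475·2652·306565896, 57799·306565896 + 2652·6681448801) = (772362118440199, 35438404443156)

57799 2652
6681448801 306565896
772362118440199 35438404443156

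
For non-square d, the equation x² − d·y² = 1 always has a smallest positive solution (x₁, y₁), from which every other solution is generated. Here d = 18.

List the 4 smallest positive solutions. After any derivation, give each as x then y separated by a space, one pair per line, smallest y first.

17 4
577 136
19601 4620
665857 156944

d=18: √d = [4; 4,8] (ℓ=2, even), read p_1/q_1
k=0  a_k=4  p_k/q_k = 4/1
k=1  a_k=4  p_k/q_k = 17/4
fundamental: x₁=17, y₁=4  (since 289 − 18·16 = 1)
n=2: (17,4)∘(17,4) = (17·17+18·4·4, 17·4+4·17) = (577,136)
n=3: (577,136)∘(17,4) = (17·577+18·4·136, 17·136+4·577) = (19601,4620)
n=4: (19601,4620)∘(17,4) = (17·19601+18·4·4620, 17·4620+4·19601) = (665857,156944)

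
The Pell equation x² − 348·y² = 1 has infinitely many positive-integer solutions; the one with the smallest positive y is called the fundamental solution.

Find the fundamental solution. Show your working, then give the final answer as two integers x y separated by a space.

√348 → a₀=18, period (1,1,1,8,1,1,1,36); ℓ=8 even so k=7
k=0  a_k=18  p_k/q_k = 18/1
k=1  a_k=1  p_k/q_k = 19/1
…
k=3  a_k=1  p_k/q_k = 56/3
k=4  a_k=8  p_k/q_k = 485/26
…
k=6  a_k=1  p_k/q_k = 1026/55
k=7  a_k=1  p_k/q_k = 1567/84
(x₁, y₁) = (1567, 84);  1567² − 348·84² = 1 ✓

1567 84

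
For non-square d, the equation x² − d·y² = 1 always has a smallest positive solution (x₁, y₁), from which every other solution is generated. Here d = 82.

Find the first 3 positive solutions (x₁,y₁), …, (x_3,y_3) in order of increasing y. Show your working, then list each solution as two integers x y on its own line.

163 18
53137 5868
17322499 1912950

[9; 18] for √82; ℓ=1 ⇒ convergent index 1
i=0: a=9 ⇒ p=9, q=1
i=1: a=18 ⇒ p=163, q=18
(x₁, y₁) = (163, 18);  163² − 82·18² = 1 ✓
(x_2, y_2) = (163·163 + 82·18·18, 163·18 + 18·163) = (53137, 5868)
(x_3, y_3) = (163·53137 + 82·18·5868, 163·5868 + 18·53137) = (17322499, 1912950)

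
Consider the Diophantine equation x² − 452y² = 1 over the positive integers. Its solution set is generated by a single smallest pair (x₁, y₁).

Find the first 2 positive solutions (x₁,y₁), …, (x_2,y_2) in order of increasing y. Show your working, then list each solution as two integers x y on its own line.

√452 = [21; 3,1,5,3,10,3,5,1,3,42, …], period ℓ=10 (even) → k=9
a_0=21:  p_0=21·1+0=21,  q_0=21·0+1=1
…
a_3=5:  p_3=5·85+64=489,  q_3=5·4+3=23
…
a_5=10:  p_5=10·1552+489=16009,  q_5=10·73+23=753
a_6=3:  p_6=3·16009+1552=49579,  q_6=3·753+73=2332
…
a_8=1:  p_8=1·263904+49579=313483,  q_8=1·12413+2332=14745
a_9=3:  p_9=3·313483+263904=1204353,  q_9=3·14745+12413=56648
→ (1204353, 56648).  Check: 1204353²=1450466148609, 452·56648²=1450466148608, difference 1.
k=2:  x_2 = 1204353·1204353+452·56648·56648 = 2900932297217,  y_2 = 1204353·56648+56648·1204353 = 136448377488

1204353 56648
2900932297217 136448377488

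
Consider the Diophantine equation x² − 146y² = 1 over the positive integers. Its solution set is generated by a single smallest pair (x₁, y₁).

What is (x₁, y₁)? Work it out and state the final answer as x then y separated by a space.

145 12

[12; 12,24] for √146; ℓ=2 ⇒ convergent index 1
i=0: a=12 ⇒ p=12, q=1
i=1: a=12 ⇒ p=145, q=12
(x₁, y₁) = (145, 12);  145² − 146·12² = 1 ✓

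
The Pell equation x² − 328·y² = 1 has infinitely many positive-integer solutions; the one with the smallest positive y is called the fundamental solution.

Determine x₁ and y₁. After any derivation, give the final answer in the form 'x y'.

163 9

√328 = [18; 9,36, …], period ℓ=2 (even) → k=1
i=0: a=18 ⇒ p=18, q=1
i=1: a=9 ⇒ p=163, q=9
(x₁, y₁) = (163, 9);  163² − 328·9² = 1 ✓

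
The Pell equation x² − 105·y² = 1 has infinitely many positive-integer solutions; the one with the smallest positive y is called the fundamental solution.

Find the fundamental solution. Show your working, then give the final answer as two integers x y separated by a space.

√105 = [10; 4,20, …], period ℓ=2 (even) → k=1
i=0: a=10 ⇒ p=10, q=1
i=1: a=4 ⇒ p=41, q=4
(x₁, y₁) = (41, 4);  41² − 105·4² = 1 ✓

41 4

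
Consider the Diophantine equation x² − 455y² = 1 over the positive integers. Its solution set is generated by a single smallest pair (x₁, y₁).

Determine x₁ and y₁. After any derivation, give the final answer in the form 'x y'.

64 3

d=455: √d = [21; 3,42] (ℓ=2, even), read p_1/q_1
step 0: (21, 1)  from 21·(1,0) + (0,1)
step 1: (64, 3)  from 3·(21,1) + (1,0)
→ (64, 3).  Check: 64²=4096, 455·3²=4095, difference 1.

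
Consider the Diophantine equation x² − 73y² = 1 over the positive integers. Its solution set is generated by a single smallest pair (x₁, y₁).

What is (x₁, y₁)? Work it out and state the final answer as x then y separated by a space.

2281249 267000

√73 → a₀=8, period (1,1,5,5,1,1,16); ℓ=7 odd so k=13
i=0: a=8 ⇒ p=8, q=1
i=1: a=1 ⇒ p=9, q=1
i=2: a=1 ⇒ p=17, q=2
…
i=9: a=1 ⇒ p=36406, q=4261
i=10: a=5 ⇒ p=200767, q=23498
…
i=12: a=1 ⇒ p=1241008, q=145249
i=13: a=1 ⇒ p=2281249, q=267000
(x₁, y₁) = (2281249, 267000);  2281249² − 73·267000² = 1 ✓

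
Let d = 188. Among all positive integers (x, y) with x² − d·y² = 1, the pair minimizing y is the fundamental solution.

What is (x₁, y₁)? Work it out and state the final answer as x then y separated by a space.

d=188: √d = [13; 1,2,2,6,2,2,1,26] (ℓ=8, even), read p_7/q_7
step 0: (13, 1)  from 13·(1,0) + (0,1)
…
step 2: (41, 3)  from 2·(14,1) + (13,1)
…
step 6: (3277, 239)  from 2·(1330,97) + (617,45)
step 7: (4607, 336)  from 1·(3277,239) + (1330,97)
→ (4607, 336).  Check: 4607²=21224449, 188·336²=21224448, difference 1.

4607 336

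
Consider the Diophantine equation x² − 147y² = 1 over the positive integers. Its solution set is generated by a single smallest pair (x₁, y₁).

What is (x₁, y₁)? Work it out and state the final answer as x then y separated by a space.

[12; 8,24] for √147; ℓ=2 ⇒ convergent index 1
i=0: a=12 ⇒ p=12, q=1
i=1: a=8 ⇒ p=97, q=8
fundamental: x₁=97, y₁=8  (since 9409 − 147·64 = 1)

97 8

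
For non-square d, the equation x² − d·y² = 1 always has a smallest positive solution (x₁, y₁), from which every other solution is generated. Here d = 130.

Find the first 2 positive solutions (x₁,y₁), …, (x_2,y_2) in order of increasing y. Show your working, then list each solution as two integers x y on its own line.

√130 = [11; 2,2,22, …], period ℓ=3 (odd) → k=5
i=0: a=11 ⇒ p=11, q=1
i=1: a=2 ⇒ p=23, q=2
i=2: a=2 ⇒ p=57, q=5
…
i=4: a=2 ⇒ p=2611, q=229
i=5: a=2 ⇒ p=6499, q=570
→ (6499, 570).  Check: 6499²=42237001, 130·570²=42237000, difference 1.
(6499+570√130)^2 = 84474001 + 7408860√130

6499 570
84474001 7408860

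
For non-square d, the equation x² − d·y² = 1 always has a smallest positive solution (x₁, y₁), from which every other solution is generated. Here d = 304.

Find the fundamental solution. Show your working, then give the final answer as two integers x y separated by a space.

57799 3315

√304 → a₀=17, period (2,3,2,1,1,1,1,1,2,3,2,34); ℓ=12 even so k=11
k=0  a_k=17  p_k/q_k = 17/1
…
k=2  a_k=3  p_k/q_k = 122/7
k=3  a_k=2  p_k/q_k = 279/16
k=4  a_k=1  p_k/q_k = 401/23
k=5  a_k=1  p_k/q_k = 680/39
…
k=7  a_k=1  p_k/q_k = 1761/101
k=8  a_k=1  p_k/q_k = 2842/163
k=9  a_k=2  p_k/q_k = 7445/427
k=10  a_k=3  p_k/q_k = 25177/1444
k=11  a_k=2  p_k/q_k = 57799/3315
(x₁, y₁) = (57799, 3315);  57799² − 304·3315² = 1 ✓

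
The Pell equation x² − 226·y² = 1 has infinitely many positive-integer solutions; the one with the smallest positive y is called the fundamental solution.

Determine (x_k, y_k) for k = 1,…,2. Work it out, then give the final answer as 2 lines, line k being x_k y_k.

451 30
406801 27060

d=226: √d = [15; 30] (ℓ=1, odd), read p_1/q_1
k=0  a_k=15  p_k/q_k = 15/1
k=1  a_k=30  p_k/q_k = 451/30
(x₁, y₁) = (451, 30);  451² − 226·30² = 1 ✓
k=2:  x_2 = 451·451+226·30·30 = 406801,  y_2 = 451·30+30·451 = 27060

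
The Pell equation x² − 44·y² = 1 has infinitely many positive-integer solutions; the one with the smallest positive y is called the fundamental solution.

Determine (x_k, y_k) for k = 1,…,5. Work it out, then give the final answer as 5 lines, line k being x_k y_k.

[6; 1,1,1,2,1,1,1,12] for √44; ℓ=8 ⇒ convergent index 7
k=0  a_k=6  p_k/q_k = 6/1
k=1  a_k=1  p_k/q_k = 7/1
k=2  a_k=1  p_k/q_k = 13/2
k=3  a_k=1  p_k/q_k = 20/3
k=4  a_k=2  p_k/q_k = 53/8
k=5  a_k=1  p_k/q_k = 73/11
k=6  a_k=1  p_k/q_k = 126/19
k=7  a_k=1  p_k/q_k = 199/30
fundamental: x₁=199, y₁=30  (since 39601 − 44·900 = 1)
(x_2, y_2) = (199·199 + 44·30·30, 199·30 + 30·199) = (79201, 11940)
(x_3, y_3) = (199·79201 + 44·30·11940, 199·11940 + 30·79201) = (31521799, 4752090)
(x_4, y_4) = (199·31521799 + 44·30·4752090, 199·4752090 + 30·31521799) = (12545596801, 1891319880)
(x_5, y_5) = (199·12545596801 + 44·30·1891319880, 199·1891319880 + 30·12545596801) = (4993116004999, 752740560150)

199 30
79201 11940
31521799 4752090
12545596801 1891319880
4993116004999 752740560150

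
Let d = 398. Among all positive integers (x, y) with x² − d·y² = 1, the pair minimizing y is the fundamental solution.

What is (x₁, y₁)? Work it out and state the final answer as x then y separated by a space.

399 20

√398 = [19; 1,18,1,38, …], period ℓ=4 (even) → k=3
a_0=19:  p_0=19·1+0=19,  q_0=19·0+1=1
…
a_2=18:  p_2=18·20+19=379,  q_2=18·1+1=19
a_3=1:  p_3=1·379+20=399,  q_3=1·19+1=20
(x₁, y₁) = (399, 20);  399² − 398·20² = 1 ✓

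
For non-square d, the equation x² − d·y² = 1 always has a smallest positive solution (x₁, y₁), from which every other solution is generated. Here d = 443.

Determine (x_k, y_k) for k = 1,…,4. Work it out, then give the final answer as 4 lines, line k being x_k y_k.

442 21
390727 18564
345402226 16410555
305335177057 14506912056

√443 = [21; 21,42, …], period ℓ=2 (even) → k=1
k=0  a_k=21  p_k/q_k = 21/1
k=1  a_k=21  p_k/q_k = 442/21
→ (442, 21).  Check: 442²=195364, 443·21²=195363, difference 1.
n=2: (442,21)∘(442,21) = (442·442+443·21·21, 442·21+21·442) = (390727,18564)
n=3: (390727,18564)∘(442,21) = (442·390727+443·21·18564, 442·18564+21·390727) = (345402226,16410555)
n=4: (345402226,16410555)∘(442,21) = (442·345402226+443·21·16410555, 442·16410555+21·345402226) = (305335177057,14506912056)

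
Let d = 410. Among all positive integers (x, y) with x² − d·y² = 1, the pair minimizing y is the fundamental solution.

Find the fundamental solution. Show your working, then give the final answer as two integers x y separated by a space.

81 4

√410 = [20; 4,40, …], period ℓ=2 (even) → k=1
step 0: (20, 1)  from 20·(1,0) + (0,1)
step 1: (81, 4)  from 4·(20,1) + (1,0)
→ (81, 4).  Check: 81²=6561, 410·4²=6560, difference 1.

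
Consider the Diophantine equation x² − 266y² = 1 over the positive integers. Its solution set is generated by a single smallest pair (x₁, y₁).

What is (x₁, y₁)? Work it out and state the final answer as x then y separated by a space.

685 42

[16; 3,4,3,32] for √266; ℓ=4 ⇒ convergent index 3
step 0: (16, 1)  from 16·(1,0) + (0,1)
…
step 2: (212, 13)  from 4·(49,3) + (16,1)
step 3: (685, 42)  from 3·(212,13) + (49,3)
fundamental: x₁=685, y₁=42  (since 469225 − 266·1764 = 1)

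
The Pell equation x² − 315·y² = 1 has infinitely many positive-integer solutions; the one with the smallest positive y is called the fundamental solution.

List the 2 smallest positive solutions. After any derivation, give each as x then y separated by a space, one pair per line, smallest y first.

71 4
10081 568

√315 → a₀=17, period (1,2,1,34); ℓ=4 even so k=3
a_0=17:  p_0=17·1+0=17,  q_0=17·0+1=1
a_1=1:  p_1=1·17+1=18,  q_1=1·1+0=1
a_2=2:  p_2=2·18+17=53,  q_2=2·1+1=3
a_3=1:  p_3=1·53+18=71,  q_3=1·3+1=4
→ (71, 4).  Check: 71²=5041, 315·4²=5040, difference 1.
k=2:  x_2 = 71·71+315·4·4 = 10081,  y_2 = 71·4+4·71 = 568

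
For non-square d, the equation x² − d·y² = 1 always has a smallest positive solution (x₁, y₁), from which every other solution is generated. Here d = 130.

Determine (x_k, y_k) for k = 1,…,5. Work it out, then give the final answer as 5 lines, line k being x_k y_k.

[11; 2,2,22] for √130; ℓ=3 ⇒ convergent index 5
i=0: a=11 ⇒ p=11, q=1
i=1: a=2 ⇒ p=23, q=2
…
i=3: a=22 ⇒ p=1277, q=112
i=4: a=2 ⇒ p=2611, q=229
i=5: a=2 ⇒ p=6499, q=570
(x₁, y₁) = (6499, 570);  6499² − 130·570² = 1 ✓
n=2: (6499,570)∘(6499,570) = (6499·6499+130·570·570, 6499·570+570·6499) = (84474001,7408860)
n=3: (84474001,7408860)∘(6499,570) = (6499·84474001+130·570·7408860, 6499·7408860+570·84474001) = (1097993058499,96300361710)
n=4: (1097993058499,96300361710)∘(6499,570) = (6499·1097993058499+130·570·96300361710, 6499·96300361710+570·1097993058499) = (14271713689896001,1251712094097720)
n=5: (14271713689896001,1251712094097720)∘(6499,570) = (6499·14271713689896001+130·570·1251712094097720, 6499·1251712094097720+570·14271713689896001) = (185503733443275162499,16269753702781802850)

6499 570
84474001 7408860
1097993058499 96300361710
14271713689896001 1251712094097720
185503733443275162499 16269753702781802850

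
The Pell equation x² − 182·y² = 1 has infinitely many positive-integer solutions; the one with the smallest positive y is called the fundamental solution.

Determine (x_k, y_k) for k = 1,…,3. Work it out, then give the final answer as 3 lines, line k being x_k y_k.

√182 → a₀=13, period (2,26); ℓ=2 even so k=1
k=0  a_k=13  p_k/q_k = 13/1
k=1  a_k=2  p_k/q_k = 27/2
(x₁, y₁) = (27, 2);  27² − 182·2² = 1 ✓
k=2:  x_2 = 27·27+182·2·2 = 1457,  y_2 = 27·2+2·27 = 108
k=3:  x_3 = 27·1457+182·2·108 = 78651,  y_3 = 27·108+2·1457 = 5830

27 2
1457 108
78651 5830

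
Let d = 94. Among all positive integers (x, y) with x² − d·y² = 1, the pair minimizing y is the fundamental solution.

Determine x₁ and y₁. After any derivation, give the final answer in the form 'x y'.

2143295 221064

√94 = [9; 1,2,3,1,1,…,2,1,18, …], period ℓ=16 (even) → k=15
a_0=9:  p_0=9·1+0=9,  q_0=9·0+1=1
…
a_2=2:  p_2=2·10+9=29,  q_2=2·1+1=3
…
a_5=1:  p_5=1·126+97=223,  q_5=1·13+10=23
a_6=5:  p_6=5·223+126=1241,  q_6=5·23+13=128
a_7=1:  p_7=1·1241+223=1464,  q_7=1·128+23=151
a_8=8:  p_8=8·1464+1241=12953,  q_8=8·151+128=1336
…
a_11=1:  p_11=1·85038+14417=99455,  q_11=1·8771+1487=10258
…
a_13=3:  p_13=3·184493+99455=652934,  q_13=3·19029+10258=67345
a_14=2:  p_14=2·652934+184493=1490361,  q_14=2·67345+19029=153719
a_15=1:  p_15=1·1490361+652934=2143295,  q_15=1·153719+67345=221064
→ (2143295, 221064).  Check: 2143295²=4593713457025, 94·221064²=4593713457024, difference 1.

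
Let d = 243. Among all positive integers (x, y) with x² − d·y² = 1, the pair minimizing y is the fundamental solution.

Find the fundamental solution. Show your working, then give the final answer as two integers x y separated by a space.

70226 4505

[15; 1,1,2,3,15,3,2,1,1,30] for √243; ℓ=10 ⇒ convergent index 9
i=0: a=15 ⇒ p=15, q=1
i=1: a=1 ⇒ p=16, q=1
i=2: a=1 ⇒ p=31, q=2
…
i=5: a=15 ⇒ p=4053, q=260
…
i=7: a=2 ⇒ p=28901, q=1854
i=8: a=1 ⇒ p=41325, q=2651
i=9: a=1 ⇒ p=70226, q=4505
→ (70226, 4505).  Check: 70226²=4931691076, 243·4505²=4931691075, difference 1.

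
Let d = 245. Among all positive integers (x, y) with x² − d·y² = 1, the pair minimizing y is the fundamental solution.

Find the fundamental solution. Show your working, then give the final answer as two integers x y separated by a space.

51841 3312

√245 → a₀=15, period (1,1,1,7,6,7,1,1,1,30); ℓ=10 even so k=9
k=0  a_k=15  p_k/q_k = 15/1
k=1  a_k=1  p_k/q_k = 16/1
k=2  a_k=1  p_k/q_k = 31/2
k=3  a_k=1  p_k/q_k = 47/3
k=4  a_k=7  p_k/q_k = 360/23
k=5  a_k=6  p_k/q_k = 2207/141
k=6  a_k=7  p_k/q_k = 15809/1010
k=7  a_k=1  p_k/q_k = 18016/1151
k=8  a_k=1  p_k/q_k = 33825/2161
k=9  a_k=1  p_k/q_k = 51841/3312
→ (51841, 3312).  Check: 51841²=2687489281, 245·3312²=2687489280, difference 1.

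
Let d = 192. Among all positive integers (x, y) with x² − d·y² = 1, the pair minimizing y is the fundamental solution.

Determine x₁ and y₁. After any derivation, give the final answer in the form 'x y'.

√192 → a₀=13, period (1,5,1,26); ℓ=4 even so k=3
i=0: a=13 ⇒ p=13, q=1
i=1: a=1 ⇒ p=14, q=1
i=2: a=5 ⇒ p=83, q=6
i=3: a=1 ⇒ p=97, q=7
→ (97, 7).  Check: 97²=9409, 192·7²=9408, difference 1.

97 7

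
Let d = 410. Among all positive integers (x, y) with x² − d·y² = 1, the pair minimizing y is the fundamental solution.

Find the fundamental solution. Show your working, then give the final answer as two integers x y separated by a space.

√410 = [20; 4,40, …], period ℓ=2 (even) → k=1
k=0  a_k=20  p_k/q_k = 20/1
k=1  a_k=4  p_k/q_k = 81/4
→ (81, 4).  Check: 81²=6561, 410·4²=6560, difference 1.

81 4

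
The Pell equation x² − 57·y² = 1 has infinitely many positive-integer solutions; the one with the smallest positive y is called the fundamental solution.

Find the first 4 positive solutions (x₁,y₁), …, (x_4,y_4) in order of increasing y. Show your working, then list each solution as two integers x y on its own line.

151 20
45601 6040
13771351 1824060
4158902401 550860080

[7; 1,1,4,1,1,14] for √57; ℓ=6 ⇒ convergent index 5
k=0  a_k=7  p_k/q_k = 7/1
k=1  a_k=1  p_k/q_k = 8/1
…
k=3  a_k=4  p_k/q_k = 68/9
k=4  a_k=1  p_k/q_k = 83/11
k=5  a_k=1  p_k/q_k = 151/20
(x₁, y₁) = (151, 20);  151² − 57·20² = 1 ✓
(151+20√57)^2 = 45601 + 6040√57
(151+20√57)^3 = 13771351 + 1824060√57
(151+20√57)^4 = 4158902401 + 550860080√57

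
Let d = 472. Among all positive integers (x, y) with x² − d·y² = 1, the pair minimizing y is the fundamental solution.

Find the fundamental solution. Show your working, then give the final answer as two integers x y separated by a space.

306917 14127

d=472: √d = [21; 1,2,1,1,1,…,2,1,42] (ℓ=14, even), read p_13/q_13
a_0=21:  p_0=21·1+0=21,  q_0=21·0+1=1
…
a_3=1:  p_3=1·65+22=87,  q_3=1·3+1=4
a_4=1:  p_4=1·87+65=152,  q_4=1·4+3=7
…
a_8=4:  p_8=4·5779+1108=24224,  q_8=4·266+51=1115
a_9=1:  p_9=1·24224+5779=30003,  q_9=1·1115+266=1381
…
a_12=2:  p_12=2·84230+54227=222687,  q_12=2·3877+2496=10250
a_13=1:  p_13=1·222687+84230=306917,  q_13=1·10250+3877=14127
(x₁, y₁) = (306917, 14127);  306917² − 472·14127² = 1 ✓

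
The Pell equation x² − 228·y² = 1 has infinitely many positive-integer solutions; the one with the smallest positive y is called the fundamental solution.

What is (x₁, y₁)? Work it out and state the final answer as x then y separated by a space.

151 10

√228 = [15; 10,30, …], period ℓ=2 (even) → k=1
step 0: (15, 1)  from 15·(1,0) + (0,1)
step 1: (151, 10)  from 10·(15,1) + (1,0)
fundamental: x₁=151, y₁=10  (since 22801 − 228·100 = 1)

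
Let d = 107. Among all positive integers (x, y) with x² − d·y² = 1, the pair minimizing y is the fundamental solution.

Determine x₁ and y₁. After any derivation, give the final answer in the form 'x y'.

√107 = [10; 2,1,9,1,2,20, …], period ℓ=6 (even) → k=5
a_0=10:  p_0=10·1+0=10,  q_0=10·0+1=1
…
a_2=1:  p_2=1·21+10=31,  q_2=1·2+1=3
…
a_4=1:  p_4=1·300+31=331,  q_4=1·29+3=32
a_5=2:  p_5=2·331+300=962,  q_5=2·32+29=93
(x₁, y₁) = (962, 93);  962² − 107·93² = 1 ✓

962 93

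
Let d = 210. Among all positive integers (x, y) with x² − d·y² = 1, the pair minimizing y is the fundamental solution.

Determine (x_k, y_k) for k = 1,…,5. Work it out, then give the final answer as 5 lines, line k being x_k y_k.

29 2
1681 116
97469 6726
5651521 389992
327690749 22612810

√210 → a₀=14, period (2,28); ℓ=2 even so k=1
k=0  a_k=14  p_k/q_k = 14/1
k=1  a_k=2  p_k/q_k = 29/2
fundamental: x₁=29, y₁=2  (since 841 − 210·4 = 1)
(x_2, y_2) = (29·29 + 210·2·2, 29·2 + 2·29) = (1681, 116)
(x_3, y_3) = (29·1681 + 210·2·116, 29·116 + 2·1681) = (97469, 6726)
(x_4, y_4) = (29·97469 + 210·2·6726, 29·6726 + 2·97469) = (5651521, 389992)
(x_5, y_5) = (29·5651521 + 210·2·389992, 29·389992 + 2·5651521) = (327690749, 22612810)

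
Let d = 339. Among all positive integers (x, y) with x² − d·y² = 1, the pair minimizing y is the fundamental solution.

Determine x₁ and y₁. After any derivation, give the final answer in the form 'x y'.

[18; 2,2,2,1,17,1,2,2,2,36] for √339; ℓ=10 ⇒ convergent index 9
step 0: (18, 1)  from 18·(1,0) + (0,1)
step 1: (37, 2)  from 2·(18,1) + (1,0)
step 2: (92, 5)  from 2·(37,2) + (18,1)
step 3: (221, 12)  from 2·(92,5) + (37,2)
step 4: (313, 17)  from 1·(221,12) + (92,5)
step 5: (5542, 301)  from 17·(313,17) + (221,12)
step 6: (5855, 318)  from 1·(5542,301) + (313,17)
…
step 8: (40359, 2192)  from 2·(17252,937) + (5855,318)
step 9: (97970, 5321)  from 2·(40359,2192) + (17252,937)
fundamental: x₁=97970, y₁=5321  (since 9598120900 − 339·28313041 = 1)

97970 5321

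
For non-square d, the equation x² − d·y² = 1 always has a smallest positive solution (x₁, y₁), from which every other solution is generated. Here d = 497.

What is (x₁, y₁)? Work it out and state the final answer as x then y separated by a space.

1201887 53912

d=497: √d = [22; 3,2,2,5,6,5,2,2,3,44] (ℓ=10, even), read p_9/q_9
k=0  a_k=22  p_k/q_k = 22/1
k=1  a_k=3  p_k/q_k = 67/3
k=2  a_k=2  p_k/q_k = 156/7
…
k=4  a_k=5  p_k/q_k = 2051/92
k=5  a_k=6  p_k/q_k = 12685/569
…
k=7  a_k=2  p_k/q_k = 143637/6443
k=8  a_k=2  p_k/q_k = 352750/15823
k=9  a_k=3  p_k/q_k = 1201887/53912
fundamental: x₁=1201887, y₁=53912  (since 1444532360769 − 497·2906503744 = 1)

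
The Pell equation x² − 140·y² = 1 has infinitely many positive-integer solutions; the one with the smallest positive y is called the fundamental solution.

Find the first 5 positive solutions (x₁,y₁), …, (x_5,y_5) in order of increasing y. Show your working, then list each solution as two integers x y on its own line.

71 6
10081 852
1431431 120978
203253121 17178024
28860511751 2439158430

d=140: √d = [11; 1,4,1,22] (ℓ=4, even), read p_3/q_3
a_0=11:  p_0=11·1+0=11,  q_0=11·0+1=1
a_1=1:  p_1=1·11+1=12,  q_1=1·1+0=1
a_2=4:  p_2=4·12+11=59,  q_2=4·1+1=5
a_3=1:  p_3=1·59+12=71,  q_3=1·5+1=6
→ (71, 6).  Check: 71²=5041, 140·6²=5040, difference 1.
(71+6√140)^2 = 10081 + 852√140
(71+6√140)^3 = 1431431 + 120978√140
(71+6√140)^4 = 203253121 + 17178024√140
(71+6√140)^5 = 28860511751 + 2439158430√140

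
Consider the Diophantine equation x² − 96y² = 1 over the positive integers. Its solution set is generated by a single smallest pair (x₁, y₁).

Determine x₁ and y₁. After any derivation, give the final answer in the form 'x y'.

√96 = [9; 1,3,1,18, …], period ℓ=4 (even) → k=3
a_0=9:  p_0=9·1+0=9,  q_0=9·0+1=1
a_1=1:  p_1=1·9+1=10,  q_1=1·1+0=1
a_2=3:  p_2=3·10+9=39,  q_2=3·1+1=4
a_3=1:  p_3=1·39+10=49,  q_3=1·4+1=5
→ (49, 5).  Check: 49²=2401, 96·5²=2400, difference 1.

49 5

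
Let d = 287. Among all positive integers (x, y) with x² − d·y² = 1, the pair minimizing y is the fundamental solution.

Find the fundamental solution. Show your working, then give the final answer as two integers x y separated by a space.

288 17

√287 → a₀=16, period (1,15,1,32); ℓ=4 even so k=3
step 0: (16, 1)  from 16·(1,0) + (0,1)
step 1: (17, 1)  from 1·(16,1) + (1,0)
step 2: (271, 16)  from 15·(17,1) + (16,1)
step 3: (288, 17)  from 1·(271,16) + (17,1)
→ (288, 17).  Check: 288²=82944, 287·17²=82943, difference 1.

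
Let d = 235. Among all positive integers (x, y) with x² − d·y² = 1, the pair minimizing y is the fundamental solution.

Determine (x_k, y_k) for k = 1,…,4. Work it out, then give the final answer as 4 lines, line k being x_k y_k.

√235 → a₀=15, period (3,30); ℓ=2 even so k=1
step 0: (15, 1)  from 15·(1,0) + (0,1)
step 1: (46, 3)  from 3·(15,1) + (1,0)
(x₁, y₁) = (46, 3);  46² − 235·3² = 1 ✓
k=2:  x_2 = 46·46+235·3·3 = 4231,  y_2 = 46·3+3·46 = 276
k=3:  x_3 = 46·4231+235·3·276 = 389206,  y_3 = 46·276+3·4231 = 25389
k=4:  x_4 = 46·389206+235·3·25389 = 35802721,  y_4 = 46·25389+3·389206 = 2335512

46 3
4231 276
389206 25389
35802721 2335512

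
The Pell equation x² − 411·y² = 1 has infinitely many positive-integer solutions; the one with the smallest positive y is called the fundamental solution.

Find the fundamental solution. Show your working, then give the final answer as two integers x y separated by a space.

49730 2453

[20; 3,1,1,1,19,1,1,1,3,40] for √411; ℓ=10 ⇒ convergent index 9
k=0  a_k=20  p_k/q_k = 20/1
…
k=5  a_k=19  p_k/q_k = 4379/216
k=6  a_k=1  p_k/q_k = 4602/227
…
k=8  a_k=1  p_k/q_k = 13583/670
k=9  a_k=3  p_k/q_k = 49730/2453
fundamental: x₁=49730, y₁=2453  (since 2473072900 − 411·6017209 = 1)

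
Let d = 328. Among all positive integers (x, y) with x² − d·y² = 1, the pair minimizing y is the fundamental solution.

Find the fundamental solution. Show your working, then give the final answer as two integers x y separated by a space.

163 9

[18; 9,36] for √328; ℓ=2 ⇒ convergent index 1
i=0: a=18 ⇒ p=18, q=1
i=1: a=9 ⇒ p=163, q=9
fundamental: x₁=163, y₁=9  (since 26569 − 328·81 = 1)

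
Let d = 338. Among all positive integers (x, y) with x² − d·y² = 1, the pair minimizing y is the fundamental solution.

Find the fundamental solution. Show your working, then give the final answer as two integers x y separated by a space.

√338 → a₀=18, period (2,1,1,2,36); ℓ=5 odd so k=9
k=0  a_k=18  p_k/q_k = 18/1
k=1  a_k=2  p_k/q_k = 37/2
k=2  a_k=1  p_k/q_k = 55/3
k=3  a_k=1  p_k/q_k = 92/5
k=4  a_k=2  p_k/q_k = 239/13
k=5  a_k=36  p_k/q_k = 8696/473
k=6  a_k=2  p_k/q_k = 17631/959
…
k=8  a_k=1  p_k/q_k = 43958/2391
k=9  a_k=2  p_k/q_k = 114243/6214
→ (114243, 6214).  Check: 114243²=13051463049, 338·6214²=13051463048, difference 1.

114243 6214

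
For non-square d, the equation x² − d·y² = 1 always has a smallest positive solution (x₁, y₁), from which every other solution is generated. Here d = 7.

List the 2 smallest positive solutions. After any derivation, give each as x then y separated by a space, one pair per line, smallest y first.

√7 = [2; 1,1,1,4, …], period ℓ=4 (even) → k=3
i=0: a=2 ⇒ p=2, q=1
i=1: a=1 ⇒ p=3, q=1
i=2: a=1 ⇒ p=5, q=2
i=3: a=1 ⇒ p=8, q=3
→ (8, 3).  Check: 8²=64, 7·3²=63, difference 1.
n=2: (8,3)∘(8,3) = (8·8+7·3·3, 8·3+3·8) = (127,48)

8 3
127 48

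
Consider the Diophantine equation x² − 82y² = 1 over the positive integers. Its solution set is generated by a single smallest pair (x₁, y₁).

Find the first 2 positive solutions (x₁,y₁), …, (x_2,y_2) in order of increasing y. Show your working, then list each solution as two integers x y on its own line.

d=82: √d = [9; 18] (ℓ=1, odd), read p_1/q_1
step 0: (9, 1)  from 9·(1,0) + (0,1)
step 1: (163, 18)  from 18·(9,1) + (1,0)
→ (163, 18).  Check: 163²=26569, 82·18²=26568, difference 1.
(163+18√82)^2 = 53137 + 5868√82

163 18
53137 5868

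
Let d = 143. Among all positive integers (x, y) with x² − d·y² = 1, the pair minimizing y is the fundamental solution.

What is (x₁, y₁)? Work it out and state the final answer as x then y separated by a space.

√143 → a₀=11, period (1,22); ℓ=2 even so k=1
step 0: (11, 1)  from 11·(1,0) + (0,1)
step 1: (12, 1)  from 1·(11,1) + (1,0)
fundamental: x₁=12, y₁=1  (since 144 − 143·1 = 1)

12 1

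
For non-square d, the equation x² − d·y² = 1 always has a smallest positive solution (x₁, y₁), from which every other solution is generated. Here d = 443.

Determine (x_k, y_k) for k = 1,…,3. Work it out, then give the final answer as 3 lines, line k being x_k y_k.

√443 = [21; 21,42, …], period ℓ=2 (even) → k=1
a_0=21:  p_0=21·1+0=21,  q_0=21·0+1=1
a_1=21:  p_1=21·21+1=442,  q_1=21·1+0=21
(x₁, y₁) = (442, 21);  442² − 443·21² = 1 ✓
(x_2, y_2) = (442·442 + 443·21·21, 442·21 + 21·442) = (390727, 18564)
(x_3, y_3) = (442·390727 + 443·21·18564, 442·18564 + 21·390727) = (345402226, 16410555)

442 21
390727 18564
345402226 16410555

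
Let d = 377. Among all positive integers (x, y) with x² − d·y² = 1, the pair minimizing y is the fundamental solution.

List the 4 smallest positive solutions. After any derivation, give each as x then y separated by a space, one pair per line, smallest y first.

√377 → a₀=19, period (2,2,2,38); ℓ=4 even so k=3
i=0: a=19 ⇒ p=19, q=1
i=1: a=2 ⇒ p=39, q=2
i=2: a=2 ⇒ p=97, q=5
i=3: a=2 ⇒ p=233, q=12
→ (233, 12).  Check: 233²=54289, 377·12²=54288, difference 1.
n=2: (233,12)∘(233,12) = (233·233+377·12·12, 233·12+12·233) = (108577,5592)
n=3: (108577,5592)∘(233,12) = (233·108577+377·12·5592, 233·5592+12·108577) = (50596649,2605860)
n=4: (50596649,2605860)∘(233,12) = (233·50596649+377·12·2605860, 233·2605860+12·50596649) = (23577929857,1214325168)

233 12
108577 5592
50596649 2605860
23577929857 1214325168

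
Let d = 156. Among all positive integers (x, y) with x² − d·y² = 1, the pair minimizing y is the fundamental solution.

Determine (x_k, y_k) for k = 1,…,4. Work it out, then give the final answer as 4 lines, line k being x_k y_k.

25 2
1249 100
62425 4998
3120001 249800

√156 → a₀=12, period (2,24); ℓ=2 even so k=1
i=0: a=12 ⇒ p=12, q=1
i=1: a=2 ⇒ p=25, q=2
(x₁, y₁) = (25, 2);  25² − 156·2² = 1 ✓
k=2:  x_2 = 25·25+156·2·2 = 1249,  y_2 = 25·2+2·25 = 100
k=3:  x_3 = 25·1249+156·2·100 = 62425,  y_3 = 25·100+2·1249 = 4998
k=4:  x_4 = 25·62425+156·2·4998 = 3120001,  y_4 = 25·4998+2·62425 = 249800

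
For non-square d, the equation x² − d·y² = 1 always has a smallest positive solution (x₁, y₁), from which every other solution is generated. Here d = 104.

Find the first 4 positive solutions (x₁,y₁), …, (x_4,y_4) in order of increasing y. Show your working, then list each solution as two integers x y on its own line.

51 5
5201 510
530451 52015
54100801 5305020

[10; 5,20] for √104; ℓ=2 ⇒ convergent index 1
k=0  a_k=10  p_k/q_k = 10/1
k=1  a_k=5  p_k/q_k = 51/5
fundamental: x₁=51, y₁=5  (since 2601 − 104·25 = 1)
(51+5√104)^2 = 5201 + 510√104
(51+5√104)^3 = 530451 + 52015√104
(51+5√104)^4 = 54100801 + 5305020√104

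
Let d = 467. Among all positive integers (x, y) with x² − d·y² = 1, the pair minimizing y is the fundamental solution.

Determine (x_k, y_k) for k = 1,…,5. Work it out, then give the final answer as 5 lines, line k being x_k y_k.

1625626 75225
5285319783751 244575431700
17183906517558380626 795176361465413175
55869210433019434807260001 2585318735566902940613400
181644882158758119549456134390626 8405522709648569143113732563625

√467 = [21; 1,1,1,1,3,…,1,1,42, …], period ℓ=14 (even) → k=13
a_0=21:  p_0=21·1+0=21,  q_0=21·0+1=1
a_1=1:  p_1=1·21+1=22,  q_1=1·1+0=1
a_2=1:  p_2=1·22+21=43,  q_2=1·1+1=2
…
a_4=1:  p_4=1·65+43=108,  q_4=1·3+2=5
…
a_6=3:  p_6=3·389+108=1275,  q_6=3·18+5=59
a_7=21:  p_7=21·1275+389=27164,  q_7=21·59+18=1257
…
a_9=3:  p_9=3·82767+27164=275465,  q_9=3·3830+1257=12747
…
a_11=1:  p_11=1·358232+275465=633697,  q_11=1·16577+12747=29324
a_12=1:  p_12=1·633697+358232=991929,  q_12=1·29324+16577=45901
a_13=1:  p_13=1·991929+633697=1625626,  q_13=1·45901+29324=75225
fundamental: x₁=1625626, y₁=75225  (since 2642659891876 − 467·5658800625 = 1)
(1625626+75225√467)^2 = 5285319783751 + 244575431700√467
(1625626+75225√467)^3 = 17183906517558380626 + 795176361465413175√467
(1625626+75225√467)^4 = 55869210433019434807260001 + 2585318735566902940613400√467
(1625626+75225√467)^5 = 181644882158758119549456134390626 + 8405522709648569143113732563625√467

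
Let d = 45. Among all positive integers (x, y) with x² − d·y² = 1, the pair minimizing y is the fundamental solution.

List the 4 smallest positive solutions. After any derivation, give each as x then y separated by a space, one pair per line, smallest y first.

161 24
51841 7728
16692641 2488392
5374978561 801254496

[6; 1,2,2,2,1,12] for √45; ℓ=6 ⇒ convergent index 5
i=0: a=6 ⇒ p=6, q=1
…
i=2: a=2 ⇒ p=20, q=3
i=3: a=2 ⇒ p=47, q=7
i=4: a=2 ⇒ p=114, q=17
i=5: a=1 ⇒ p=161, q=24
→ (161, 24).  Check: 161²=25921, 45·24²=25920, difference 1.
k=2:  x_2 = 161·161+45·24·24 = 51841,  y_2 = 161·24+24·161 = 7728
k=3:  x_3 = 161·51841+45·24·7728 = 16692641,  y_3 = 161·7728+24·51841 = 2488392
k=4:  x_4 = 161·16692641+45·24·2488392 = 5374978561,  y_4 = 161·2488392+24·16692641 = 801254496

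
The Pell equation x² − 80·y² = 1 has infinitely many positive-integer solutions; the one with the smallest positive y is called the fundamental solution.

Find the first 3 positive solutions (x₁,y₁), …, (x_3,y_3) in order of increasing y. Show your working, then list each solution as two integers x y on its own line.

9 1
161 18
2889 323

d=80: √d = [8; 1,16] (ℓ=2, even), read p_1/q_1
a_0=8:  p_0=8·1+0=8,  q_0=8·0+1=1
a_1=1:  p_1=1·8+1=9,  q_1=1·1+0=1
→ (9, 1).  Check: 9²=81, 80·1²=80, difference 1.
(9+1√80)^2 = 161 + 18√80
(9+1√80)^3 = 2889 + 323√80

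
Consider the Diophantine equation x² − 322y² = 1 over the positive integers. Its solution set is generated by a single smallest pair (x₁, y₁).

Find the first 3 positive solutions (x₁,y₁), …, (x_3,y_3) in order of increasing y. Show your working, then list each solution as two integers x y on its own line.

√322 = [17; 1,16,1,34, …], period ℓ=4 (even) → k=3
k=0  a_k=17  p_k/q_k = 17/1
…
k=2  a_k=16  p_k/q_k = 305/17
k=3  a_k=1  p_k/q_k = 323/18
(x₁, y₁) = (323, 18);  323² − 322·18² = 1 ✓
(323+18√322)^2 = 208657 + 11628√322
(323+18√322)^3 = 134792099 + 7511670√322

323 18
208657 11628
134792099 7511670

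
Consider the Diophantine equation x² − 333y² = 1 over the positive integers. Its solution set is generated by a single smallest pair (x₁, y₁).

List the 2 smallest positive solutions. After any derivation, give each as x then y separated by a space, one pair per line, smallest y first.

73 4
10657 584

√333 = [18; 4,36, …], period ℓ=2 (even) → k=1
i=0: a=18 ⇒ p=18, q=1
i=1: a=4 ⇒ p=73, q=4
(x₁, y₁) = (73, 4);  73² − 333·4² = 1 ✓
(x_2, y_2) = (73·73 + 333·4·4, 73·4 + 4·73) = (10657, 584)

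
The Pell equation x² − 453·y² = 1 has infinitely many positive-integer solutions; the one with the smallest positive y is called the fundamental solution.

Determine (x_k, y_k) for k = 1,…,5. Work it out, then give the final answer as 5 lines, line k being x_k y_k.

√453 = [21; 3,1,1,10,14,10,1,1,3,42, …], period ℓ=10 (even) → k=9
a_0=21:  p_0=21·1+0=21,  q_0=21·0+1=1
a_1=3:  p_1=3·21+1=64,  q_1=3·1+0=3
a_2=1:  p_2=1·64+21=85,  q_2=1·3+1=4
…
a_4=10:  p_4=10·149+85=1575,  q_4=10·7+4=74
…
a_6=10:  p_6=10·22199+1575=223565,  q_6=10·1043+74=10504
a_7=1:  p_7=1·223565+22199=245764,  q_7=1·10504+1043=11547
a_8=1:  p_8=1·245764+223565=469329,  q_8=1·11547+10504=22051
a_9=3:  p_9=3·469329+245764=1653751,  q_9=3·22051+11547=77700
(x₁, y₁) = (1653751, 77700);  1653751² − 453·77700² = 1 ✓
(x_2, y_2) = (1653751·1653751 + 453·77700·77700, 1653751·77700 + 77700·1653751) = (5469784740001, 256992905400)
(x_3, y_3) = (1653751·5469784740001 + 453·77700·256992905400, 1653751·256992905400 + 77700·5469784740001) = (18091323967121133751, 850004548596233100)
(x_4, y_4) = (1653751·18091323967121133751 + 453·77700·850004548596233100, 1653751·850004548596233100 + 77700·18091323967121133751) = (59837090203895614338960001, 2811391744490881177810800)
(x_5, y_5) = (1653751·59837090203895614338960001 + 453·77700·2811391744490881177810800, 1653751·2811391744490881177810800 + 77700·59837090203895614338960001) = (197911295523547060893371760093751, 9298683817686228472822980388500)

1653751 77700
5469784740001 256992905400
18091323967121133751 850004548596233100
59837090203895614338960001 2811391744490881177810800
197911295523547060893371760093751 9298683817686228472822980388500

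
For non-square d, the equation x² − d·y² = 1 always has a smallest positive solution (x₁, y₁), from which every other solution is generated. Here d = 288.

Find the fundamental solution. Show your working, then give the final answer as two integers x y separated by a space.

√288 = [16; 1,32, …], period ℓ=2 (even) → k=1
step 0: (16, 1)  from 16·(1,0) + (0,1)
step 1: (17, 1)  from 1·(16,1) + (1,0)
(x₁, y₁) = (17, 1);  17² − 288·1² = 1 ✓

17 1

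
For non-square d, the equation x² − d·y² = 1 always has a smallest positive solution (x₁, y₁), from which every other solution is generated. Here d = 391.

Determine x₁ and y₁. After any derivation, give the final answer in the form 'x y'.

7338680 371133

√391 → a₀=19, period (1,3,2,2,1,…,3,1,38); ℓ=16 even so k=15
k=0  a_k=19  p_k/q_k = 19/1
k=1  a_k=1  p_k/q_k = 20/1
k=2  a_k=3  p_k/q_k = 79/4
k=3  a_k=2  p_k/q_k = 178/9
…
k=5  a_k=1  p_k/q_k = 613/31
k=6  a_k=1  p_k/q_k = 1048/53
k=7  a_k=2  p_k/q_k = 2709/137
…
k=13  a_k=2  p_k/q_k = 1660597/83980
k=14  a_k=3  p_k/q_k = 5678083/287153
k=15  a_k=1  p_k/q_k = 7338680/371133
→ (7338680, 371133).  Check: 7338680²=53856224142400, 391·371133²=53856224142399, difference 1.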